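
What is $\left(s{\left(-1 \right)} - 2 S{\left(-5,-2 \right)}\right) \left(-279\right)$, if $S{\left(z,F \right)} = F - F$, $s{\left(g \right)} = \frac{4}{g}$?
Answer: $1116$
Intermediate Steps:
$S{\left(z,F \right)} = 0$
$\left(s{\left(-1 \right)} - 2 S{\left(-5,-2 \right)}\right) \left(-279\right) = \left(\frac{4}{-1} - 0\right) \left(-279\right) = \left(4 \left(-1\right) + 0\right) \left(-279\right) = \left(-4 + 0\right) \left(-279\right) = \left(-4\right) \left(-279\right) = 1116$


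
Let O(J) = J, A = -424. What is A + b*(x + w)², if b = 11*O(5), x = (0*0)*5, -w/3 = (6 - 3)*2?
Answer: 17396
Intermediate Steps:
w = -18 (w = -3*(6 - 3)*2 = -9*2 = -3*6 = -18)
x = 0 (x = 0*5 = 0)
b = 55 (b = 11*5 = 55)
A + b*(x + w)² = -424 + 55*(0 - 18)² = -424 + 55*(-18)² = -424 + 55*324 = -424 + 17820 = 17396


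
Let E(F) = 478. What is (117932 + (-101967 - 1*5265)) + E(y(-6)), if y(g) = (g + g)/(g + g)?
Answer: 11178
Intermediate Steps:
y(g) = 1 (y(g) = (2*g)/((2*g)) = (2*g)*(1/(2*g)) = 1)
(117932 + (-101967 - 1*5265)) + E(y(-6)) = (117932 + (-101967 - 1*5265)) + 478 = (117932 + (-101967 - 5265)) + 478 = (117932 - 107232) + 478 = 10700 + 478 = 11178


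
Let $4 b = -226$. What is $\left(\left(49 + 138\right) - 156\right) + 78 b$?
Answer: $-4376$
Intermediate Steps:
$b = - \frac{113}{2}$ ($b = \frac{1}{4} \left(-226\right) = - \frac{113}{2} \approx -56.5$)
$\left(\left(49 + 138\right) - 156\right) + 78 b = \left(\left(49 + 138\right) - 156\right) + 78 \left(- \frac{113}{2}\right) = \left(187 - 156\right) - 4407 = 31 - 4407 = -4376$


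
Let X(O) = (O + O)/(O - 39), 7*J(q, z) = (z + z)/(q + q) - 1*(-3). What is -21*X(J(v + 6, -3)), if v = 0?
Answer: 210/541 ≈ 0.38817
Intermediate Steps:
J(q, z) = 3/7 + z/(7*q) (J(q, z) = ((z + z)/(q + q) - 1*(-3))/7 = ((2*z)/((2*q)) + 3)/7 = ((2*z)*(1/(2*q)) + 3)/7 = (z/q + 3)/7 = (3 + z/q)/7 = 3/7 + z/(7*q))
X(O) = 2*O/(-39 + O) (X(O) = (2*O)/(-39 + O) = 2*O/(-39 + O))
-21*X(J(v + 6, -3)) = -42*(-3 + 3*(0 + 6))/(7*(0 + 6))/(-39 + (-3 + 3*(0 + 6))/(7*(0 + 6))) = -42*(⅐)*(-3 + 3*6)/6/(-39 + (⅐)*(-3 + 3*6)/6) = -42*(⅐)*(⅙)*(-3 + 18)/(-39 + (⅐)*(⅙)*(-3 + 18)) = -42*(⅐)*(⅙)*15/(-39 + (⅐)*(⅙)*15) = -42*5/(14*(-39 + 5/14)) = -42*5/(14*(-541/14)) = -42*5*(-14)/(14*541) = -21*(-10/541) = 210/541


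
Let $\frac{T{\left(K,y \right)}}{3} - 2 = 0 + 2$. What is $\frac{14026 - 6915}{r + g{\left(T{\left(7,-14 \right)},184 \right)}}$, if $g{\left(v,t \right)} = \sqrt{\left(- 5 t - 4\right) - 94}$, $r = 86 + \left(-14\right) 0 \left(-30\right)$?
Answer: $\frac{305773}{4207} - \frac{7111 i \sqrt{1018}}{8414} \approx 72.682 - 26.965 i$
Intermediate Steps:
$r = 86$ ($r = 86 + 0 \left(-30\right) = 86 + 0 = 86$)
$T{\left(K,y \right)} = 12$ ($T{\left(K,y \right)} = 6 + 3 \left(0 + 2\right) = 6 + 3 \cdot 2 = 6 + 6 = 12$)
$g{\left(v,t \right)} = \sqrt{-98 - 5 t}$ ($g{\left(v,t \right)} = \sqrt{\left(-4 - 5 t\right) - 94} = \sqrt{-98 - 5 t}$)
$\frac{14026 - 6915}{r + g{\left(T{\left(7,-14 \right)},184 \right)}} = \frac{14026 - 6915}{86 + \sqrt{-98 - 920}} = \frac{7111}{86 + \sqrt{-98 - 920}} = \frac{7111}{86 + \sqrt{-1018}} = \frac{7111}{86 + i \sqrt{1018}}$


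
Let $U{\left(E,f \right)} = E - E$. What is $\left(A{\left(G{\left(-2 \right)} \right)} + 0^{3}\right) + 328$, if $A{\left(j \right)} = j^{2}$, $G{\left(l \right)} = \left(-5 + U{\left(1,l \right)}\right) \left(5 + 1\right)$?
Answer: $1228$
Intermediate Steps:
$U{\left(E,f \right)} = 0$
$G{\left(l \right)} = -30$ ($G{\left(l \right)} = \left(-5 + 0\right) \left(5 + 1\right) = \left(-5\right) 6 = -30$)
$\left(A{\left(G{\left(-2 \right)} \right)} + 0^{3}\right) + 328 = \left(\left(-30\right)^{2} + 0^{3}\right) + 328 = \left(900 + 0\right) + 328 = 900 + 328 = 1228$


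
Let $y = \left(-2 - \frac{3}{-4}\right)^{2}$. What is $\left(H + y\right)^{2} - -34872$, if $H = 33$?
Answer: $\frac{9233041}{256} \approx 36067.0$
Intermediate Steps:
$y = \frac{25}{16}$ ($y = \left(-2 - - \frac{3}{4}\right)^{2} = \left(-2 + \frac{3}{4}\right)^{2} = \left(- \frac{5}{4}\right)^{2} = \frac{25}{16} \approx 1.5625$)
$\left(H + y\right)^{2} - -34872 = \left(33 + \frac{25}{16}\right)^{2} - -34872 = \left(\frac{553}{16}\right)^{2} + 34872 = \frac{305809}{256} + 34872 = \frac{9233041}{256}$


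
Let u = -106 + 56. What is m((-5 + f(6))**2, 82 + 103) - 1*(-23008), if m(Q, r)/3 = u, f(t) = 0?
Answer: 22858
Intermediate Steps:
u = -50
m(Q, r) = -150 (m(Q, r) = 3*(-50) = -150)
m((-5 + f(6))**2, 82 + 103) - 1*(-23008) = -150 - 1*(-23008) = -150 + 23008 = 22858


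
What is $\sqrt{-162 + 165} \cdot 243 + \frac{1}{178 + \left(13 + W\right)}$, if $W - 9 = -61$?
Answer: $\frac{1}{139} + 243 \sqrt{3} \approx 420.9$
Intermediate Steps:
$W = -52$ ($W = 9 - 61 = -52$)
$\sqrt{-162 + 165} \cdot 243 + \frac{1}{178 + \left(13 + W\right)} = \sqrt{-162 + 165} \cdot 243 + \frac{1}{178 + \left(13 - 52\right)} = \sqrt{3} \cdot 243 + \frac{1}{178 - 39} = 243 \sqrt{3} + \frac{1}{139} = \frac{1}{139} + 243 \sqrt{3}$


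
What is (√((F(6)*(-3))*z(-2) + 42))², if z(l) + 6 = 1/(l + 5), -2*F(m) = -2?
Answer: 59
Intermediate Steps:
F(m) = 1 (F(m) = -½*(-2) = 1)
z(l) = -6 + 1/(5 + l) (z(l) = -6 + 1/(l + 5) = -6 + 1/(5 + l))
(√((F(6)*(-3))*z(-2) + 42))² = (√((1*(-3))*((-29 - 6*(-2))/(5 - 2)) + 42))² = (√(-3*(-29 + 12)/3 + 42))² = (√(-(-17) + 42))² = (√(-3*(-17/3) + 42))² = (√(17 + 42))² = (√59)² = 59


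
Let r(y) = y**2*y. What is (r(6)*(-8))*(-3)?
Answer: 5184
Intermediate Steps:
r(y) = y**3
(r(6)*(-8))*(-3) = (6**3*(-8))*(-3) = (216*(-8))*(-3) = -1728*(-3) = 5184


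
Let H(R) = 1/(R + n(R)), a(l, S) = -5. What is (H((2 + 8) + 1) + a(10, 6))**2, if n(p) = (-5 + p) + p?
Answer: 19321/784 ≈ 24.644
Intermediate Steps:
n(p) = -5 + 2*p
H(R) = 1/(-5 + 3*R) (H(R) = 1/(R + (-5 + 2*R)) = 1/(-5 + 3*R))
(H((2 + 8) + 1) + a(10, 6))**2 = (1/(-5 + 3*((2 + 8) + 1)) - 5)**2 = (1/(-5 + 3*(10 + 1)) - 5)**2 = (1/(-5 + 3*11) - 5)**2 = (1/(-5 + 33) - 5)**2 = (1/28 - 5)**2 = (-139/28)**2 = 19321/784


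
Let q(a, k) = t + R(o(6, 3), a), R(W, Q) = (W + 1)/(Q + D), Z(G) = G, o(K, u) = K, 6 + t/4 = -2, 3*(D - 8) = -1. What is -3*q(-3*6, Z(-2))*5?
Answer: 15195/31 ≈ 490.16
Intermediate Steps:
D = 23/3 (D = 8 + (1/3)*(-1) = 8 - 1/3 = 23/3 ≈ 7.6667)
t = -32 (t = -24 + 4*(-2) = -24 - 8 = -32)
R(W, Q) = (1 + W)/(23/3 + Q) (R(W, Q) = (W + 1)/(Q + 23/3) = (1 + W)/(23/3 + Q))
q(a, k) = -32 + 21/(23 + 3*a) (q(a, k) = -32 + 3*(1 + 6)/(23 + 3*a) = -32 + 3*7/(23 + 3*a) = -32 + 21/(23 + 3*a))
-3*q(-3*6, Z(-2))*5 = -3*(-715 - (-288)*6)/(23 + 3*(-3*6))*5 = -3*(-715 - 96*(-18))/(23 + 3*(-18))*5 = -3*(-715 + 1728)/(23 - 54)*5 = -3*1013/(-31)*5 = -(-3)*1013/31*5 = -3*(-1013/31)*5 = (3039/31)*5 = 15195/31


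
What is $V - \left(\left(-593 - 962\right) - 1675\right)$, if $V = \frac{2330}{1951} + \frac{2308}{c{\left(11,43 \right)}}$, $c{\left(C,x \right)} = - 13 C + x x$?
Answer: $\frac{5379614634}{1664203} \approx 3232.5$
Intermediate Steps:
$c{\left(C,x \right)} = x^{2} - 13 C$ ($c{\left(C,x \right)} = - 13 C + x^{2} = x^{2} - 13 C$)
$V = \frac{4238944}{1664203}$ ($V = \frac{2330}{1951} + \frac{2308}{43^{2} - 143} = 2330 \cdot \frac{1}{1951} + \frac{2308}{1849 - 143} = \frac{2330}{1951} + \frac{2308}{1706} = \frac{2330}{1951} + 2308 \cdot \frac{1}{1706} = \frac{2330}{1951} + \frac{1154}{853} = \frac{4238944}{1664203} \approx 2.5471$)
$V - \left(\left(-593 - 962\right) - 1675\right) = \frac{4238944}{1664203} - \left(\left(-593 - 962\right) - 1675\right) = \frac{4238944}{1664203} - \left(-1555 - 1675\right) = \frac{4238944}{1664203} - -3230 = \frac{4238944}{1664203} + 3230 = \frac{5379614634}{1664203}$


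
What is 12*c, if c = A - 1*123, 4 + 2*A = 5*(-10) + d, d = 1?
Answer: -1794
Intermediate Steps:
A = -53/2 (A = -2 + (5*(-10) + 1)/2 = -2 + (-50 + 1)/2 = -2 + (1/2)*(-49) = -2 - 49/2 = -53/2 ≈ -26.500)
c = -299/2 (c = -53/2 - 1*123 = -53/2 - 123 = -299/2 ≈ -149.50)
12*c = 12*(-299/2) = -1794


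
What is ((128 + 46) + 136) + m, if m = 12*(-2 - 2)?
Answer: 262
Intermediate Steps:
m = -48 (m = 12*(-4) = -48)
((128 + 46) + 136) + m = ((128 + 46) + 136) - 48 = (174 + 136) - 48 = 310 - 48 = 262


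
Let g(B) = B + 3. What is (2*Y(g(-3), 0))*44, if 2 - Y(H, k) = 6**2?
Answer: -2992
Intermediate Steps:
g(B) = 3 + B
Y(H, k) = -34 (Y(H, k) = 2 - 1*6**2 = 2 - 1*36 = 2 - 36 = -34)
(2*Y(g(-3), 0))*44 = (2*(-34))*44 = -68*44 = -2992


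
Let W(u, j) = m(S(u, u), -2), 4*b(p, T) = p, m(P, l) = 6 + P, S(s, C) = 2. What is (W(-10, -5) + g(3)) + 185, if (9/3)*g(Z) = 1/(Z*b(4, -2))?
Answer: 1738/9 ≈ 193.11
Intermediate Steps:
b(p, T) = p/4
W(u, j) = 8 (W(u, j) = 6 + 2 = 8)
g(Z) = 1/(3*Z) (g(Z) = (1/(Z*(((1/4)*4))))/3 = (1/(Z*1))/3 = (1/Z)/3 = 1/(3*Z))
(W(-10, -5) + g(3)) + 185 = (8 + (1/3)/3) + 185 = (8 + (1/3)*(1/3)) + 185 = (8 + 1/9) + 185 = 73/9 + 185 = 1738/9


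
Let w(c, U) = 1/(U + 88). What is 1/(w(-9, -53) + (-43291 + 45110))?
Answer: 35/63666 ≈ 0.00054974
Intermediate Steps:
w(c, U) = 1/(88 + U)
1/(w(-9, -53) + (-43291 + 45110)) = 1/(1/(88 - 53) + (-43291 + 45110)) = 1/(1/35 + 1819) = 1/(63666/35) = 35/63666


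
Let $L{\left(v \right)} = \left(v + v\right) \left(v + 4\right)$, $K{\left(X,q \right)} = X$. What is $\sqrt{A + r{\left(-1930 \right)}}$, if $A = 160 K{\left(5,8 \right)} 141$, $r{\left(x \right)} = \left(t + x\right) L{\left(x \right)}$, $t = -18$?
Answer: $8 i \sqrt{226281570} \approx 1.2034 \cdot 10^{5} i$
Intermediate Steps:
$L{\left(v \right)} = 2 v \left(4 + v\right)$
$r{\left(x \right)} = 2 x \left(-18 + x\right) \left(4 + x\right)$ ($r{\left(x \right)} = \left(-18 + x\right) 2 x \left(4 + x\right) = 2 x \left(-18 + x\right) \left(4 + x\right)$)
$A = 112800$ ($A = 160 \cdot 5 \cdot 141 = 800 \cdot 141 = 112800$)
$\sqrt{A + r{\left(-1930 \right)}} = \sqrt{112800 + 2 \left(-1930\right) \left(-18 - 1930\right) \left(4 - 1930\right)} = \sqrt{112800 + 2 \left(-1930\right) \left(-1948\right) \left(-1926\right)} = \sqrt{112800 - 14482133280} = \sqrt{-14482020480} = 8 i \sqrt{226281570}$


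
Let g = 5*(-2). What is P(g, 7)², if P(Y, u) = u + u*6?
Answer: 2401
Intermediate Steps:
g = -10
P(Y, u) = 7*u (P(Y, u) = u + 6*u = 7*u)
P(g, 7)² = (7*7)² = 49² = 2401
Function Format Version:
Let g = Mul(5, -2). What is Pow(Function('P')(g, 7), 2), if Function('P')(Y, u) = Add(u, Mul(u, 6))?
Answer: 2401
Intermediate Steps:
g = -10
Function('P')(Y, u) = Mul(7, u) (Function('P')(Y, u) = Add(u, Mul(6, u)) = Mul(7, u))
Pow(Function('P')(g, 7), 2) = Pow(Mul(7, 7), 2) = Pow(49, 2) = 2401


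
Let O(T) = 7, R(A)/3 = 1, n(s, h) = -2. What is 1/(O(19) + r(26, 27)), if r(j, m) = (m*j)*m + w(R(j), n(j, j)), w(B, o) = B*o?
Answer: 1/18955 ≈ 5.2757e-5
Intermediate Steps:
R(A) = 3 (R(A) = 3*1 = 3)
r(j, m) = -6 + j*m² (r(j, m) = (m*j)*m + 3*(-2) = (j*m)*m - 6 = j*m² - 6 = -6 + j*m²)
1/(O(19) + r(26, 27)) = 1/(7 + (-6 + 26*27²)) = 1/(7 + (-6 + 26*729)) = 1/(7 + (-6 + 18954)) = 1/(7 + 18948) = 1/18955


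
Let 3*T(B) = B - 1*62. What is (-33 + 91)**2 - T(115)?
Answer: 10039/3 ≈ 3346.3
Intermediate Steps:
T(B) = -62/3 + B/3 (T(B) = (B - 1*62)/3 = (B - 62)/3 = (-62 + B)/3 = -62/3 + B/3)
(-33 + 91)**2 - T(115) = (-33 + 91)**2 - (-62/3 + (1/3)*115) = 58**2 - (-62/3 + 115/3) = 3364 - 1*53/3 = 3364 - 53/3 = 10039/3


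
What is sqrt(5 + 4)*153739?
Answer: 461217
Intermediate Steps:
sqrt(5 + 4)*153739 = sqrt(9)*153739 = 3*153739 = 461217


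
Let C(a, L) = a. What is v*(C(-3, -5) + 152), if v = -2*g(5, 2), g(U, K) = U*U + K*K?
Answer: -8642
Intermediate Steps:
g(U, K) = K² + U² (g(U, K) = U² + K² = K² + U²)
v = -58 (v = -2*(2² + 5²) = -2*(4 + 25) = -2*29 = -58)
v*(C(-3, -5) + 152) = -58*(-3 + 152) = -58*149 = -8642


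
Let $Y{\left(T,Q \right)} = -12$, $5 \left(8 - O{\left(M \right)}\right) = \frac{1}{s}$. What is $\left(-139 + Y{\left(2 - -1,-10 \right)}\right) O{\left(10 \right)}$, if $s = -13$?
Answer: $- \frac{78671}{65} \approx -1210.3$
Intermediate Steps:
$O{\left(M \right)} = \frac{521}{65}$ ($O{\left(M \right)} = 8 - \frac{1}{5 \left(-13\right)} = 8 - - \frac{1}{65} = 8 + \frac{1}{65} = \frac{521}{65}$)
$\left(-139 + Y{\left(2 - -1,-10 \right)}\right) O{\left(10 \right)} = \left(-139 - 12\right) \frac{521}{65} = \left(-151\right) \frac{521}{65} = - \frac{78671}{65}$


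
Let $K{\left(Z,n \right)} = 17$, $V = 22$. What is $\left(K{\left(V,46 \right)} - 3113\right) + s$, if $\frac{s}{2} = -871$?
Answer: $-4838$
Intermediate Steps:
$s = -1742$ ($s = 2 \left(-871\right) = -1742$)
$\left(K{\left(V,46 \right)} - 3113\right) + s = \left(17 - 3113\right) - 1742 = -3096 - 1742 = -4838$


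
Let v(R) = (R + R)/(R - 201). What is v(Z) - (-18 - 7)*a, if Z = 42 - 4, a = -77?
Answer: -313851/163 ≈ -1925.5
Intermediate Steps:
Z = 38
v(R) = 2*R/(-201 + R) (v(R) = (2*R)/(-201 + R) = 2*R/(-201 + R))
v(Z) - (-18 - 7)*a = 2*38/(-201 + 38) - (-18 - 7)*(-77) = 2*38/(-163) - (-25)*(-77) = 2*38*(-1/163) - 1*1925 = -76/163 - 1925 = -313851/163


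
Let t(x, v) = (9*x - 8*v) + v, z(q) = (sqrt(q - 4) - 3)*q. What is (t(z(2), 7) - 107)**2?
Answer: 43452 - 7560*I*sqrt(2) ≈ 43452.0 - 10691.0*I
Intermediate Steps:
z(q) = q*(-3 + sqrt(-4 + q)) (z(q) = (sqrt(-4 + q) - 3)*q = (-3 + sqrt(-4 + q))*q = q*(-3 + sqrt(-4 + q)))
t(x, v) = -7*v + 9*x (t(x, v) = (-8*v + 9*x) + v = -7*v + 9*x)
(t(z(2), 7) - 107)**2 = ((-7*7 + 9*(2*(-3 + sqrt(-4 + 2)))) - 107)**2 = ((-49 + 9*(2*(-3 + sqrt(-2)))) - 107)**2 = ((-49 + 9*(2*(-3 + I*sqrt(2)))) - 107)**2 = ((-49 + 9*(-6 + 2*I*sqrt(2))) - 107)**2 = ((-49 + (-54 + 18*I*sqrt(2))) - 107)**2 = ((-103 + 18*I*sqrt(2)) - 107)**2 = (-210 + 18*I*sqrt(2))**2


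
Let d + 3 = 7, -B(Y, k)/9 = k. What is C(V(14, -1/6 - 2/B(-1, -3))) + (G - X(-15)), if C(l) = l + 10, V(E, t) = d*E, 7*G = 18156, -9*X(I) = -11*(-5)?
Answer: 167947/63 ≈ 2665.8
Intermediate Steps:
B(Y, k) = -9*k
d = 4 (d = -3 + 7 = 4)
X(I) = -55/9 (X(I) = -(-11)*(-5)/9 = -⅑*55 = -55/9)
G = 18156/7 (G = (⅐)*18156 = 18156/7 ≈ 2593.7)
V(E, t) = 4*E
C(l) = 10 + l
C(V(14, -1/6 - 2/B(-1, -3))) + (G - X(-15)) = (10 + 4*14) + (18156/7 - 1*(-55/9)) = (10 + 56) + (18156/7 + 55/9) = 66 + 163789/63 = 167947/63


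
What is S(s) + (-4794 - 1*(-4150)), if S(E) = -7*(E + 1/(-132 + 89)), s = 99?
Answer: -57484/43 ≈ -1336.8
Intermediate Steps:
S(E) = 7/43 - 7*E (S(E) = -7*(E + 1/(-43)) = -7*(E - 1/43) = -7*(-1/43 + E) = 7/43 - 7*E)
S(s) + (-4794 - 1*(-4150)) = (7/43 - 7*99) + (-4794 - 1*(-4150)) = (7/43 - 693) + (-4794 + 4150) = -29792/43 - 644 = -57484/43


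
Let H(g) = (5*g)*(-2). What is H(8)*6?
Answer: -480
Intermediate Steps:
H(g) = -10*g
H(8)*6 = -10*8*6 = -80*6 = -480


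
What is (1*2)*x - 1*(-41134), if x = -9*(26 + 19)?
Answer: 40324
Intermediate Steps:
x = -405 (x = -9*45 = -405)
(1*2)*x - 1*(-41134) = (1*2)*(-405) - 1*(-41134) = 2*(-405) + 41134 = -810 + 41134 = 40324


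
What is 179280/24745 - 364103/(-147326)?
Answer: 7084466803/729116374 ≈ 9.7165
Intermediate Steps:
179280/24745 - 364103/(-147326) = 179280*(1/24745) - 364103*(-1/147326) = 35856/4949 + 364103/147326 = 7084466803/729116374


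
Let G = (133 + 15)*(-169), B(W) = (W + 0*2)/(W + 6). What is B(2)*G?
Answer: -6253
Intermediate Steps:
B(W) = W/(6 + W) (B(W) = (W + 0)/(6 + W) = W/(6 + W))
G = -25012 (G = 148*(-169) = -25012)
B(2)*G = (2/(6 + 2))*(-25012) = (2/8)*(-25012) = (2*(⅛))*(-25012) = (¼)*(-25012) = -6253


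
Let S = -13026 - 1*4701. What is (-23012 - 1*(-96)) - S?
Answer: -5189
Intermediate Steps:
S = -17727 (S = -13026 - 4701 = -17727)
(-23012 - 1*(-96)) - S = (-23012 - 1*(-96)) - 1*(-17727) = (-23012 + 96) + 17727 = -22916 + 17727 = -5189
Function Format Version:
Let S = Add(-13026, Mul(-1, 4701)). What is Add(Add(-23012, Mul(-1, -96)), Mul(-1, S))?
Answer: -5189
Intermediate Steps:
S = -17727 (S = Add(-13026, -4701) = -17727)
Add(Add(-23012, Mul(-1, -96)), Mul(-1, S)) = Add(Add(-23012, Mul(-1, -96)), Mul(-1, -17727)) = Add(Add(-23012, 96), 17727) = Add(-22916, 17727) = -5189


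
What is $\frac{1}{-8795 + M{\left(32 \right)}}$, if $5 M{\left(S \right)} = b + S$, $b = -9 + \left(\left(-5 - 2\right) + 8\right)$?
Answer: $- \frac{5}{43951} \approx -0.00011376$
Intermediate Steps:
$b = -8$ ($b = -9 + \left(-7 + 8\right) = -9 + 1 = -8$)
$M{\left(S \right)} = - \frac{8}{5} + \frac{S}{5}$ ($M{\left(S \right)} = \frac{-8 + S}{5} = - \frac{8}{5} + \frac{S}{5}$)
$\frac{1}{-8795 + M{\left(32 \right)}} = \frac{1}{-8795 + \left(- \frac{8}{5} + \frac{1}{5} \cdot 32\right)} = \frac{1}{-8795 + \left(- \frac{8}{5} + \frac{32}{5}\right)} = \frac{1}{-8795 + \frac{24}{5}} = \frac{1}{- \frac{43951}{5}} = - \frac{5}{43951}$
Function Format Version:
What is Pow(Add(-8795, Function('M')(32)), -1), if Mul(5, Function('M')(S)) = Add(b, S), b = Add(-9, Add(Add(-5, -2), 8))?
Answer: Rational(-5, 43951) ≈ -0.00011376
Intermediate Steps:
b = -8 (b = Add(-9, Add(-7, 8)) = Add(-9, 1) = -8)
Function('M')(S) = Add(Rational(-8, 5), Mul(Rational(1, 5), S)) (Function('M')(S) = Mul(Rational(1, 5), Add(-8, S)) = Add(Rational(-8, 5), Mul(Rational(1, 5), S)))
Pow(Add(-8795, Function('M')(32)), -1) = Pow(Add(-8795, Add(Rational(-8, 5), Mul(Rational(1, 5), 32))), -1) = Pow(Add(-8795, Add(Rational(-8, 5), Rational(32, 5))), -1) = Pow(Add(-8795, Rational(24, 5)), -1) = Pow(Rational(-43951, 5), -1) = Rational(-5, 43951)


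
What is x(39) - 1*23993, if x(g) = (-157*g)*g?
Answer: -262790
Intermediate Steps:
x(g) = -157*g²
x(39) - 1*23993 = -157*39² - 1*23993 = -157*1521 - 23993 = -238797 - 23993 = -262790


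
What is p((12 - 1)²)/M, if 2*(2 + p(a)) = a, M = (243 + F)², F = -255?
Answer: 13/32 ≈ 0.40625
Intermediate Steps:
M = 144 (M = (243 - 255)² = (-12)² = 144)
p(a) = -2 + a/2
p((12 - 1)²)/M = (-2 + (12 - 1)²/2)/144 = (-2 + (½)*11²)*(1/144) = (-2 + (½)*121)*(1/144) = (-2 + 121/2)*(1/144) = (117/2)*(1/144) = 13/32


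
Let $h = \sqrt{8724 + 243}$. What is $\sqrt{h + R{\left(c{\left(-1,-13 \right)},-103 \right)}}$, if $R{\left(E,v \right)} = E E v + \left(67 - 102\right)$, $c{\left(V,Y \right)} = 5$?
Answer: $\sqrt{-2610 + 7 \sqrt{183}} \approx 50.153 i$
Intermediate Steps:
$R{\left(E,v \right)} = -35 + v E^{2}$ ($R{\left(E,v \right)} = E^{2} v - 35 = v E^{2} - 35 = -35 + v E^{2}$)
$h = 7 \sqrt{183}$ ($h = \sqrt{8967} = 7 \sqrt{183} \approx 94.694$)
$\sqrt{h + R{\left(c{\left(-1,-13 \right)},-103 \right)}} = \sqrt{7 \sqrt{183} - \left(35 + 103 \cdot 5^{2}\right)} = \sqrt{7 \sqrt{183} - 2610} = \sqrt{-2610 + 7 \sqrt{183}}$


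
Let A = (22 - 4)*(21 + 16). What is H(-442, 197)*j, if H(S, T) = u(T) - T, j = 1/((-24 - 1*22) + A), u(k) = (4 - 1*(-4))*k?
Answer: 1379/620 ≈ 2.2242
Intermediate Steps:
u(k) = 8*k (u(k) = (4 + 4)*k = 8*k)
A = 666 (A = 18*37 = 666)
j = 1/620 (j = 1/((-24 - 1*22) + 666) = 1/((-24 - 22) + 666) = 1/(-46 + 666) = 1/620 ≈ 0.0016129)
H(S, T) = 7*T (H(S, T) = 8*T - T = 7*T)
H(-442, 197)*j = (7*197)*(1/620) = 1379*(1/620) = 1379/620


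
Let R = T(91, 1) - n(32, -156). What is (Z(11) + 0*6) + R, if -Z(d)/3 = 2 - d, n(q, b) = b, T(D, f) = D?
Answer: 274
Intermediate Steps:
Z(d) = -6 + 3*d (Z(d) = -3*(2 - d) = -6 + 3*d)
R = 247 (R = 91 - 1*(-156) = 91 + 156 = 247)
(Z(11) + 0*6) + R = ((-6 + 3*11) + 0*6) + 247 = ((-6 + 33) + 0) + 247 = (27 + 0) + 247 = 27 + 247 = 274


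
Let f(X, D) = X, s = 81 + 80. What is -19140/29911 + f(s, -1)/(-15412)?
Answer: -299801351/460988332 ≈ -0.65034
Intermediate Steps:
s = 161
-19140/29911 + f(s, -1)/(-15412) = -19140/29911 + 161/(-15412) = -19140*1/29911 + 161*(-1/15412) = -19140/29911 - 161/15412 = -299801351/460988332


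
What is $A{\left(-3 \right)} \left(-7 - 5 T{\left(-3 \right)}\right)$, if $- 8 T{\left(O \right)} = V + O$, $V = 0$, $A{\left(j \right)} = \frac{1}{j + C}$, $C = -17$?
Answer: $\frac{71}{160} \approx 0.44375$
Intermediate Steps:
$A{\left(j \right)} = \frac{1}{-17 + j}$ ($A{\left(j \right)} = \frac{1}{j - 17} = \frac{1}{-17 + j}$)
$T{\left(O \right)} = - \frac{O}{8}$ ($T{\left(O \right)} = - \frac{0 + O}{8} = - \frac{O}{8}$)
$A{\left(-3 \right)} \left(-7 - 5 T{\left(-3 \right)}\right) = \frac{-7 - 5 \left(\left(- \frac{1}{8}\right) \left(-3\right)\right)}{-17 - 3} = \frac{-7 - \frac{15}{8}}{-20} = - \frac{-7 - \frac{15}{8}}{20} = \left(- \frac{1}{20}\right) \left(- \frac{71}{8}\right) = \frac{71}{160}$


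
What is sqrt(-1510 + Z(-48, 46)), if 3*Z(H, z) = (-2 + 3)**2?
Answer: I*sqrt(13587)/3 ≈ 38.854*I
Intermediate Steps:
Z(H, z) = 1/3 (Z(H, z) = (-2 + 3)**2/3 = (1/3)*1**2 = (1/3)*1 = 1/3)
sqrt(-1510 + Z(-48, 46)) = sqrt(-1510 + 1/3) = sqrt(-4529/3) = I*sqrt(13587)/3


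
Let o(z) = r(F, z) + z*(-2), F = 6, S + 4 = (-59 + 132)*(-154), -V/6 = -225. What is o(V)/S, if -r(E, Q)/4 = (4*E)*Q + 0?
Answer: 66150/5623 ≈ 11.764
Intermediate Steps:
V = 1350 (V = -6*(-225) = 1350)
S = -11246 (S = -4 + (-59 + 132)*(-154) = -4 + 73*(-154) = -4 - 11242 = -11246)
r(E, Q) = -16*E*Q (r(E, Q) = -4*((4*E)*Q + 0) = -4*(4*E*Q + 0) = -16*E*Q)
o(z) = -98*z (o(z) = -16*6*z + z*(-2) = -96*z - 2*z = -98*z)
o(V)/S = -98*1350/(-11246) = -132300*(-1/11246) = 66150/5623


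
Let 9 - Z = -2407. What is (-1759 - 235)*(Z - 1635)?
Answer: -1557314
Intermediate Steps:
Z = 2416 (Z = 9 - 1*(-2407) = 9 + 2407 = 2416)
(-1759 - 235)*(Z - 1635) = (-1759 - 235)*(2416 - 1635) = -1994*781 = -1557314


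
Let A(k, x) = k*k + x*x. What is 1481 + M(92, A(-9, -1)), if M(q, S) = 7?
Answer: 1488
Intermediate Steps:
A(k, x) = k² + x²
1481 + M(92, A(-9, -1)) = 1481 + 7 = 1488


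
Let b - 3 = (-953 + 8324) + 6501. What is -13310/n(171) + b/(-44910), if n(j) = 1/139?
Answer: -5539170385/2994 ≈ -1.8501e+6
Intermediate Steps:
b = 13875 (b = 3 + ((-953 + 8324) + 6501) = 3 + (7371 + 6501) = 3 + 13872 = 13875)
n(j) = 1/139
-13310/n(171) + b/(-44910) = -13310/1/139 + 13875/(-44910) = -13310*139 + 13875*(-1/44910) = -1850090 - 925/2994 = -5539170385/2994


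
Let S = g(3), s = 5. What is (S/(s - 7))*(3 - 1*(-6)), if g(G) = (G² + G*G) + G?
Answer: -189/2 ≈ -94.500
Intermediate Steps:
g(G) = G + 2*G² (g(G) = (G² + G²) + G = 2*G² + G = G + 2*G²)
S = 21 (S = 3*(1 + 2*3) = 3*(1 + 6) = 3*7 = 21)
(S/(s - 7))*(3 - 1*(-6)) = (21/(5 - 7))*(3 - 1*(-6)) = (21/(-2))*(3 + 6) = -½*21*9 = -21/2*9 = -189/2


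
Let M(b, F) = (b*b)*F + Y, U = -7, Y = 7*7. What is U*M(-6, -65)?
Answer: 16037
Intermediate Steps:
Y = 49
M(b, F) = 49 + F*b² (M(b, F) = (b*b)*F + 49 = b²*F + 49 = F*b² + 49 = 49 + F*b²)
U*M(-6, -65) = -7*(49 - 65*(-6)²) = -7*(49 - 65*36) = -7*(49 - 2340) = -7*(-2291) = 16037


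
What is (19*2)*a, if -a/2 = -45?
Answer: 3420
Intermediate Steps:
a = 90 (a = -2*(-45) = 90)
(19*2)*a = (19*2)*90 = 38*90 = 3420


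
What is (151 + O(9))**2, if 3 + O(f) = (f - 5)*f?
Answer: 33856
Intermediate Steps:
O(f) = -3 + f*(-5 + f) (O(f) = -3 + (f - 5)*f = -3 + (-5 + f)*f = -3 + f*(-5 + f))
(151 + O(9))**2 = (151 + (-3 + 9**2 - 5*9))**2 = (151 + (-3 + 81 - 45))**2 = (151 + 33)**2 = 184**2 = 33856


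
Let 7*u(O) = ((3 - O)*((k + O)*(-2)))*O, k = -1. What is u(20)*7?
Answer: 12920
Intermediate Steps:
u(O) = O*(2 - 2*O)*(3 - O)/7 (u(O) = (((3 - O)*((-1 + O)*(-2)))*O)/7 = (((3 - O)*(2 - 2*O))*O)/7 = (((2 - 2*O)*(3 - O))*O)/7 = (O*(2 - 2*O)*(3 - O))/7 = O*(2 - 2*O)*(3 - O)/7)
u(20)*7 = ((2/7)*20*(3 + 20² - 4*20))*7 = ((2/7)*20*(3 + 400 - 80))*7 = ((2/7)*20*323)*7 = (12920/7)*7 = 12920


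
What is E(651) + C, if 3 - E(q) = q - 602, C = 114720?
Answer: 114674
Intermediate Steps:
E(q) = 605 - q (E(q) = 3 - (q - 602) = 3 - (-602 + q) = 3 + (602 - q) = 605 - q)
E(651) + C = (605 - 1*651) + 114720 = (605 - 651) + 114720 = -46 + 114720 = 114674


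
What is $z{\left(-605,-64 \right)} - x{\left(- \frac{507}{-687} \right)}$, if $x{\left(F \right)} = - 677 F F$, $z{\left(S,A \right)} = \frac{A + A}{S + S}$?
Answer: $\frac{11701513409}{31726805} \approx 368.82$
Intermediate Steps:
$z{\left(S,A \right)} = \frac{A}{S}$ ($z{\left(S,A \right)} = \frac{2 A}{2 S} = 2 A \frac{1}{2 S} = \frac{A}{S}$)
$x{\left(F \right)} = - 677 F^{2}$
$z{\left(-605,-64 \right)} - x{\left(- \frac{507}{-687} \right)} = - \frac{64}{-605} - - 677 \left(- \frac{507}{-687}\right)^{2} = \left(-64\right) \left(- \frac{1}{605}\right) - - 677 \left(\left(-507\right) \left(- \frac{1}{687}\right)\right)^{2} = \frac{64}{605} - - 677 \left(\frac{169}{229}\right)^{2} = \frac{64}{605} - \left(-677\right) \frac{28561}{52441} = \frac{64}{605} - - \frac{19335797}{52441} = \frac{64}{605} + \frac{19335797}{52441} = \frac{11701513409}{31726805}$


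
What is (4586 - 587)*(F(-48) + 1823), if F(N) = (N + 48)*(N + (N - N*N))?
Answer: 7290177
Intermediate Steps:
F(N) = (48 + N)*(-N**2 + 2*N) (F(N) = (48 + N)*(N + (N - N**2)) = (48 + N)*(-N**2 + 2*N))
(4586 - 587)*(F(-48) + 1823) = (4586 - 587)*(-48*(96 - 1*(-48)**2 - 46*(-48)) + 1823) = 3999*(-48*(96 - 1*2304 + 2208) + 1823) = 3999*(-48*(96 - 2304 + 2208) + 1823) = 3999*(-48*0 + 1823) = 3999*(0 + 1823) = 3999*1823 = 7290177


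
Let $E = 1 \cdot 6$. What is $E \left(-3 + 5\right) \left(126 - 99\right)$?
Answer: $324$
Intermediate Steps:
$E = 6$
$E \left(-3 + 5\right) \left(126 - 99\right) = 6 \left(-3 + 5\right) \left(126 - 99\right) = 6 \cdot 2 \cdot 27 = 12 \cdot 27 = 324$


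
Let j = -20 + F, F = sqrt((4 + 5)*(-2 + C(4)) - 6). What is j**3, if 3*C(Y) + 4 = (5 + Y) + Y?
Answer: -8180 + 1203*sqrt(3) ≈ -6096.3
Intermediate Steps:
C(Y) = 1/3 + 2*Y/3 (C(Y) = -4/3 + ((5 + Y) + Y)/3 = -4/3 + (5 + 2*Y)/3 = -4/3 + (5/3 + 2*Y/3) = 1/3 + 2*Y/3)
F = sqrt(3) (F = sqrt((4 + 5)*(-2 + (1/3 + (2/3)*4)) - 6) = sqrt(9*(-2 + (1/3 + 8/3)) - 6) = sqrt(9*(-2 + 3) - 6) = sqrt(9*1 - 6) = sqrt(9 - 6) = sqrt(3) ≈ 1.7320)
j = -20 + sqrt(3) ≈ -18.268
j**3 = (-20 + sqrt(3))**3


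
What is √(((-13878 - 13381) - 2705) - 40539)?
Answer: I*√70503 ≈ 265.52*I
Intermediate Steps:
√(((-13878 - 13381) - 2705) - 40539) = √((-27259 - 2705) - 40539) = √(-29964 - 40539) = √(-70503) = I*√70503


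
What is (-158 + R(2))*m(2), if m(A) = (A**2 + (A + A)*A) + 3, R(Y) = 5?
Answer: -2295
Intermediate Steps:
m(A) = 3 + 3*A**2 (m(A) = (A**2 + (2*A)*A) + 3 = (A**2 + 2*A**2) + 3 = 3*A**2 + 3 = 3 + 3*A**2)
(-158 + R(2))*m(2) = (-158 + 5)*(3 + 3*2**2) = -153*(3 + 3*4) = -153*(3 + 12) = -153*15 = -2295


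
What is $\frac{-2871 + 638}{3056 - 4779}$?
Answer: $\frac{2233}{1723} \approx 1.296$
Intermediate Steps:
$\frac{-2871 + 638}{3056 - 4779} = - \frac{2233}{-1723} = \left(-2233\right) \left(- \frac{1}{1723}\right) = \frac{2233}{1723}$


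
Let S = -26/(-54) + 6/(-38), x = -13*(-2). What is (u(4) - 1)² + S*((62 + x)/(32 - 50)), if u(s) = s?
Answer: 34249/4617 ≈ 7.4180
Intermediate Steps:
x = 26
S = 166/513 (S = -26*(-1/54) + 6*(-1/38) = 13/27 - 3/19 = 166/513 ≈ 0.32359)
(u(4) - 1)² + S*((62 + x)/(32 - 50)) = (4 - 1)² + 166*((62 + 26)/(32 - 50))/513 = 3² + 166*(88/(-18))/513 = 9 + 166*(88*(-1/18))/513 = 9 + (166/513)*(-44/9) = 9 - 7304/4617 = 34249/4617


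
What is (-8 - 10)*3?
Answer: -54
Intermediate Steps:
(-8 - 10)*3 = -18*3 = -54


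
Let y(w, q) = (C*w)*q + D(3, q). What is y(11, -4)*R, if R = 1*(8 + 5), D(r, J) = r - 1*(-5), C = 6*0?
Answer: 104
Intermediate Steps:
C = 0
D(r, J) = 5 + r (D(r, J) = r + 5 = 5 + r)
y(w, q) = 8 (y(w, q) = (0*w)*q + (5 + 3) = 0*q + 8 = 0 + 8 = 8)
R = 13 (R = 1*13 = 13)
y(11, -4)*R = 8*13 = 104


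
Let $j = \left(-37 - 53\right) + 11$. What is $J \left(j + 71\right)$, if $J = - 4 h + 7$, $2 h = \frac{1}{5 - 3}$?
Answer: $-48$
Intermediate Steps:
$h = \frac{1}{4}$ ($h = \frac{1}{2 \left(5 - 3\right)} = \frac{1}{2 \cdot 2} = \frac{1}{2} \cdot \frac{1}{2} = \frac{1}{4} \approx 0.25$)
$j = -79$ ($j = -90 + 11 = -79$)
$J = 6$ ($J = \left(-4\right) \frac{1}{4} + 7 = -1 + 7 = 6$)
$J \left(j + 71\right) = 6 \left(-79 + 71\right) = 6 \left(-8\right) = -48$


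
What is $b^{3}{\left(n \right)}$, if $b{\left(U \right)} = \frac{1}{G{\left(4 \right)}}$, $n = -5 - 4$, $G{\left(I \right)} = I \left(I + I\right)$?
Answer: $\frac{1}{32768} \approx 3.0518 \cdot 10^{-5}$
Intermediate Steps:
$G{\left(I \right)} = 2 I^{2}$ ($G{\left(I \right)} = I 2 I = 2 I^{2}$)
$n = -9$ ($n = -5 - 4 = -9$)
$b{\left(U \right)} = \frac{1}{32}$ ($b{\left(U \right)} = \frac{1}{2 \cdot 4^{2}} = \frac{1}{2 \cdot 16} = \frac{1}{32}$)
$b^{3}{\left(n \right)} = \left(\frac{1}{32}\right)^{3} = \frac{1}{32768}$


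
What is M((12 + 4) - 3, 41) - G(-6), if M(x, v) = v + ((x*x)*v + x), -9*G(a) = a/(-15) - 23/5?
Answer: 104738/15 ≈ 6982.5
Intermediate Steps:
G(a) = 23/45 + a/135 (G(a) = -(a/(-15) - 23/5)/9 = -(a*(-1/15) - 23*⅕)/9 = -(-a/15 - 23/5)/9 = -(-23/5 - a/15)/9 = 23/45 + a/135)
M(x, v) = v + x + v*x² (M(x, v) = v + (x²*v + x) = v + (v*x² + x) = v + (x + v*x²) = v + x + v*x²)
M((12 + 4) - 3, 41) - G(-6) = (41 + ((12 + 4) - 3) + 41*((12 + 4) - 3)²) - (23/45 + (1/135)*(-6)) = (41 + (16 - 3) + 41*(16 - 3)²) - (23/45 - 2/45) = (41 + 13 + 41*13²) - 1*7/15 = (41 + 13 + 41*169) - 7/15 = (41 + 13 + 6929) - 7/15 = 6983 - 7/15 = 104738/15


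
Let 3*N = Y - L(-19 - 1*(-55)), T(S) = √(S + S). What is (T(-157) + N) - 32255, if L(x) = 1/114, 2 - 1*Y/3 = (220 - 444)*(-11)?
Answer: -11873215/342 + I*√314 ≈ -34717.0 + 17.72*I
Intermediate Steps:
Y = -7386 (Y = 6 - 3*(220 - 444)*(-11) = 6 - (-672)*(-11) = 6 - 3*2464 = 6 - 7392 = -7386)
L(x) = 1/114
T(S) = √2*√S (T(S) = √(2*S) = √2*√S)
N = -842005/342 (N = (-7386 - 1*1/114)/3 = (-7386 - 1/114)/3 = (⅓)*(-842005/114) = -842005/342 ≈ -2462.0)
(T(-157) + N) - 32255 = (√2*√(-157) - 842005/342) - 32255 = (√2*(I*√157) - 842005/342) - 32255 = (I*√314 - 842005/342) - 32255 = (-842005/342 + I*√314) - 32255 = -11873215/342 + I*√314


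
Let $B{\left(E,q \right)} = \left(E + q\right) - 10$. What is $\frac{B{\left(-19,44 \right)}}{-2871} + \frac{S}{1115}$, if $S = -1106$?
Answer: $- \frac{1064017}{1067055} \approx -0.99715$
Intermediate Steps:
$B{\left(E,q \right)} = -10 + E + q$
$\frac{B{\left(-19,44 \right)}}{-2871} + \frac{S}{1115} = \frac{-10 - 19 + 44}{-2871} - \frac{1106}{1115} = 15 \left(- \frac{1}{2871}\right) - \frac{1106}{1115} = - \frac{5}{957} - \frac{1106}{1115} = - \frac{1064017}{1067055}$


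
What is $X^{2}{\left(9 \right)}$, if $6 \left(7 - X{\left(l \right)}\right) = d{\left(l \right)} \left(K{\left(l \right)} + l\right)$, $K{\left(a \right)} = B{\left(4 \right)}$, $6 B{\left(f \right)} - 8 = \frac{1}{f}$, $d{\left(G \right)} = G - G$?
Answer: $49$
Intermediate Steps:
$d{\left(G \right)} = 0$
$B{\left(f \right)} = \frac{4}{3} + \frac{1}{6 f}$
$K{\left(a \right)} = \frac{11}{8}$ ($K{\left(a \right)} = \frac{1 + 8 \cdot 4}{6 \cdot 4} = \frac{1}{6} \cdot \frac{1}{4} \left(1 + 32\right) = \frac{1}{6} \cdot \frac{1}{4} \cdot 33 = \frac{11}{8}$)
$X{\left(l \right)} = 7$ ($X{\left(l \right)} = 7 - \frac{0 \left(\frac{11}{8} + l\right)}{6} = 7 - 0 = 7 + 0 = 7$)
$X^{2}{\left(9 \right)} = 7^{2} = 49$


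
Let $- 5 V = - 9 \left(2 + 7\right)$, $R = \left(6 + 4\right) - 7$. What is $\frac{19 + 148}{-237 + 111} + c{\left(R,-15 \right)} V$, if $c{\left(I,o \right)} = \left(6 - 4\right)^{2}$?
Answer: $\frac{39989}{630} \approx 63.475$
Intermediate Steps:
$R = 3$ ($R = 10 - 7 = 3$)
$V = \frac{81}{5}$ ($V = - \frac{\left(-9\right) \left(2 + 7\right)}{5} = - \frac{\left(-9\right) 9}{5} = \left(- \frac{1}{5}\right) \left(-81\right) = \frac{81}{5} \approx 16.2$)
$c{\left(I,o \right)} = 4$ ($c{\left(I,o \right)} = 2^{2} = 4$)
$\frac{19 + 148}{-237 + 111} + c{\left(R,-15 \right)} V = \frac{19 + 148}{-237 + 111} + 4 \cdot \frac{81}{5} = \frac{167}{-126} + \frac{324}{5} = 167 \left(- \frac{1}{126}\right) + \frac{324}{5} = - \frac{167}{126} + \frac{324}{5} = \frac{39989}{630}$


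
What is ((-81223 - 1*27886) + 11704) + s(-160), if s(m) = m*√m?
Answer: -97405 - 640*I*√10 ≈ -97405.0 - 2023.9*I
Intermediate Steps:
s(m) = m^(3/2)
((-81223 - 1*27886) + 11704) + s(-160) = ((-81223 - 1*27886) + 11704) + (-160)^(3/2) = ((-81223 - 27886) + 11704) - 640*I*√10 = (-109109 + 11704) - 640*I*√10 = -97405 - 640*I*√10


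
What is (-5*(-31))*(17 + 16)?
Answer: 5115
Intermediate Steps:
(-5*(-31))*(17 + 16) = 155*33 = 5115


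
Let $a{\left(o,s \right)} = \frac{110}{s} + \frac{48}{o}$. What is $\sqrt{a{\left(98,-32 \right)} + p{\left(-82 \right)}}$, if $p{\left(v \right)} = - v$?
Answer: $\frac{\sqrt{61977}}{28} \approx 8.8911$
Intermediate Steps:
$a{\left(o,s \right)} = \frac{48}{o} + \frac{110}{s}$
$\sqrt{a{\left(98,-32 \right)} + p{\left(-82 \right)}} = \sqrt{\left(\frac{48}{98} + \frac{110}{-32}\right) - -82} = \sqrt{\left(48 \cdot \frac{1}{98} + 110 \left(- \frac{1}{32}\right)\right) + 82} = \sqrt{\left(\frac{24}{49} - \frac{55}{16}\right) + 82} = \sqrt{- \frac{2311}{784} + 82} = \sqrt{\frac{61977}{784}} = \frac{\sqrt{61977}}{28}$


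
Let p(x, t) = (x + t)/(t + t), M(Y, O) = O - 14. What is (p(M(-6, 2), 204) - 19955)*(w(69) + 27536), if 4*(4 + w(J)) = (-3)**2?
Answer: -37361444099/68 ≈ -5.4943e+8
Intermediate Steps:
w(J) = -7/4 (w(J) = -4 + (1/4)*(-3)**2 = -4 + (1/4)*9 = -4 + 9/4 = -7/4)
M(Y, O) = -14 + O
p(x, t) = (t + x)/(2*t) (p(x, t) = (t + x)/((2*t)) = (t + x)*(1/(2*t)) = (t + x)/(2*t))
(p(M(-6, 2), 204) - 19955)*(w(69) + 27536) = ((1/2)*(204 + (-14 + 2))/204 - 19955)*(-7/4 + 27536) = ((1/2)*(1/204)*(204 - 12) - 19955)*(110137/4) = ((1/2)*(1/204)*192 - 19955)*(110137/4) = (8/17 - 19955)*(110137/4) = -339227/17*110137/4 = -37361444099/68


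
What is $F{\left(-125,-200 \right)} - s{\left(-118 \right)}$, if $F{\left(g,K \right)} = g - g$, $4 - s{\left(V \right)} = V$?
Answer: $-122$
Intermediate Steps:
$s{\left(V \right)} = 4 - V$
$F{\left(g,K \right)} = 0$
$F{\left(-125,-200 \right)} - s{\left(-118 \right)} = 0 - \left(4 - -118\right) = 0 - \left(4 + 118\right) = 0 - 122 = -122$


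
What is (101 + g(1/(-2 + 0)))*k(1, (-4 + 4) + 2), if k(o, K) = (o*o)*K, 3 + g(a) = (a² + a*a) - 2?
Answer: 193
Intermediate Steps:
g(a) = -5 + 2*a² (g(a) = -3 + ((a² + a*a) - 2) = -3 + ((a² + a²) - 2) = -3 + (2*a² - 2) = -3 + (-2 + 2*a²) = -5 + 2*a²)
k(o, K) = K*o² (k(o, K) = o²*K = K*o²)
(101 + g(1/(-2 + 0)))*k(1, (-4 + 4) + 2) = (101 + (-5 + 2*(1/(-2 + 0))²))*(((-4 + 4) + 2)*1²) = (101 + (-5 + 2*(1/(-2))²))*((0 + 2)*1) = (101 + (-5 + 2*(-½)²))*(2*1) = (101 + (-5 + 2*(¼)))*2 = (101 + (-5 + ½))*2 = (101 - 9/2)*2 = (193/2)*2 = 193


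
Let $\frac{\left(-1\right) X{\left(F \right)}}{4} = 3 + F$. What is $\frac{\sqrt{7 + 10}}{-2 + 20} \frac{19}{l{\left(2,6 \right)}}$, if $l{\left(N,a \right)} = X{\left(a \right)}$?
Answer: $- \frac{19 \sqrt{17}}{648} \approx -0.12089$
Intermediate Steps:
$X{\left(F \right)} = -12 - 4 F$ ($X{\left(F \right)} = - 4 \left(3 + F\right) = -12 - 4 F$)
$l{\left(N,a \right)} = -12 - 4 a$
$\frac{\sqrt{7 + 10}}{-2 + 20} \frac{19}{l{\left(2,6 \right)}} = \frac{\sqrt{7 + 10}}{-2 + 20} \frac{19}{-12 - 24} = \frac{\sqrt{17}}{18} \frac{19}{-12 - 24} = \frac{\sqrt{17}}{18} \frac{19}{-36} = \frac{\sqrt{17}}{18} \cdot 19 \left(- \frac{1}{36}\right) = \frac{\sqrt{17}}{18} \left(- \frac{19}{36}\right) = - \frac{19 \sqrt{17}}{648}$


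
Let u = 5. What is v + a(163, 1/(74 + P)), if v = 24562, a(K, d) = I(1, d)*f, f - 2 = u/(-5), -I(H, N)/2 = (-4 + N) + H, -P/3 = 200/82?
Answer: 33584415/1367 ≈ 24568.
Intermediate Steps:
P = -300/41 (P = -600/82 = -3*100/41 = -300/41 ≈ -7.3171)
I(H, N) = 8 - 2*H - 2*N (I(H, N) = -2*((-4 + N) + H) = -2*(-4 + H + N) = 8 - 2*H - 2*N)
f = 1 (f = 2 + 5/(-5) = 2 + 5*(-⅕) = 2 - 1 = 1)
a(K, d) = 6 - 2*d (a(K, d) = (8 - 2*1 - 2*d)*1 = (8 - 2 - 2*d)*1 = (6 - 2*d)*1 = 6 - 2*d)
v + a(163, 1/(74 + P)) = 24562 + (6 - 2/(74 - 300/41)) = 24562 + (6 - 2/2734/41) = 24562 + (6 - 2*41/2734) = 24562 + (6 - 41/1367) = 24562 + 8161/1367 = 33584415/1367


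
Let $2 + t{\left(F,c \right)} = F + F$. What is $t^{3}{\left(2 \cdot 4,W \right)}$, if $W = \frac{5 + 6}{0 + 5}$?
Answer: $2744$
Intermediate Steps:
$W = \frac{11}{5} \approx 2.2$
$t{\left(F,c \right)} = -2 + 2 F$ ($t{\left(F,c \right)} = -2 + \left(F + F\right) = -2 + 2 F$)
$t^{3}{\left(2 \cdot 4,W \right)} = \left(-2 + 2 \cdot 2 \cdot 4\right)^{3} = \left(-2 + 2 \cdot 8\right)^{3} = \left(-2 + 16\right)^{3} = 14^{3} = 2744$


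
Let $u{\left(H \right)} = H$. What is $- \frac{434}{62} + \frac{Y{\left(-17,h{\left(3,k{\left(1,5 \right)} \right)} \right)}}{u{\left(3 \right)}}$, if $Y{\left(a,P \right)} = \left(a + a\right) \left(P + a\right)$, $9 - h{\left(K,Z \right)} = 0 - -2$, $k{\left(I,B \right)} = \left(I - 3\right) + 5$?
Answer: $\frac{319}{3} \approx 106.33$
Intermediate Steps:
$k{\left(I,B \right)} = 2 + I$ ($k{\left(I,B \right)} = \left(-3 + I\right) + 5 = 2 + I$)
$h{\left(K,Z \right)} = 7$ ($h{\left(K,Z \right)} = 9 - \left(0 - -2\right) = 9 - \left(0 + 2\right) = 9 - 2 = 7$)
$Y{\left(a,P \right)} = 2 a \left(P + a\right)$
$- \frac{434}{62} + \frac{Y{\left(-17,h{\left(3,k{\left(1,5 \right)} \right)} \right)}}{u{\left(3 \right)}} = - \frac{434}{62} + \frac{2 \left(-17\right) \left(7 - 17\right)}{3} = \left(-434\right) \frac{1}{62} + 2 \left(-17\right) \left(-10\right) \frac{1}{3} = -7 + 340 \cdot \frac{1}{3} = -7 + \frac{340}{3} = \frac{319}{3}$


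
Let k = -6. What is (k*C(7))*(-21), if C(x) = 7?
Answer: 882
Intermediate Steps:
(k*C(7))*(-21) = -6*7*(-21) = -42*(-21) = 882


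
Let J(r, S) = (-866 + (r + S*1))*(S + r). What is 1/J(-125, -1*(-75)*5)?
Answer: -1/154000 ≈ -6.4935e-6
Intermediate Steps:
J(r, S) = (S + r)*(-866 + S + r) (J(r, S) = (-866 + (r + S))*(S + r) = (-866 + (S + r))*(S + r) = (-866 + S + r)*(S + r) = (S + r)*(-866 + S + r))
1/J(-125, -1*(-75)*5) = 1/((-1*(-75)*5)² + (-125)² - 866*(-1*(-75))*5 - 866*(-125) + 2*(-1*(-75)*5)*(-125)) = 1/((75*5)² + 15625 - 64950*5 + 108250 + 2*(75*5)*(-125)) = 1/(375² + 15625 - 866*375 + 108250 + 2*375*(-125)) = 1/(140625 + 15625 - 324750 + 108250 - 93750) = 1/(-154000) = -1/154000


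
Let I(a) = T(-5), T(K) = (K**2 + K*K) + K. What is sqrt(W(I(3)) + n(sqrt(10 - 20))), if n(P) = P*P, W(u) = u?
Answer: sqrt(35) ≈ 5.9161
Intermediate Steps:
T(K) = K + 2*K**2 (T(K) = (K**2 + K**2) + K = 2*K**2 + K = K + 2*K**2)
I(a) = 45 (I(a) = -5*(1 + 2*(-5)) = -5*(1 - 10) = -5*(-9) = 45)
n(P) = P**2
sqrt(W(I(3)) + n(sqrt(10 - 20))) = sqrt(45 + (sqrt(10 - 20))**2) = sqrt(45 + (sqrt(-10))**2) = sqrt(45 + (I*sqrt(10))**2) = sqrt(45 - 10) = sqrt(35)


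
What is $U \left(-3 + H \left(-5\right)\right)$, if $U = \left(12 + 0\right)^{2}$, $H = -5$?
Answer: $3168$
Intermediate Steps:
$U = 144$ ($U = 12^{2} = 144$)
$U \left(-3 + H \left(-5\right)\right) = 144 \left(-3 - -25\right) = 144 \left(-3 + 25\right) = 144 \cdot 22 = 3168$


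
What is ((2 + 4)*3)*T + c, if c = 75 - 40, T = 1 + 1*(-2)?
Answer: 17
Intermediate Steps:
T = -1 (T = 1 - 2 = -1)
c = 35
((2 + 4)*3)*T + c = ((2 + 4)*3)*(-1) + 35 = (6*3)*(-1) + 35 = 18*(-1) + 35 = -18 + 35 = 17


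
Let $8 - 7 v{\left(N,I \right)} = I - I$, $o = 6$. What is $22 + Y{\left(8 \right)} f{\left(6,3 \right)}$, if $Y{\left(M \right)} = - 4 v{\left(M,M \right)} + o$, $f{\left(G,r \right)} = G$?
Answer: $\frac{214}{7} \approx 30.571$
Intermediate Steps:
$v{\left(N,I \right)} = \frac{8}{7}$ ($v{\left(N,I \right)} = \frac{8}{7} - \frac{I - I}{7} = \frac{8}{7} - 0 = \frac{8}{7} + 0 = \frac{8}{7}$)
$Y{\left(M \right)} = \frac{10}{7}$ ($Y{\left(M \right)} = \left(-4\right) \frac{8}{7} + 6 = - \frac{32}{7} + 6 = \frac{10}{7}$)
$22 + Y{\left(8 \right)} f{\left(6,3 \right)} = 22 + \frac{10}{7} \cdot 6 = 22 + \frac{60}{7} = \frac{214}{7}$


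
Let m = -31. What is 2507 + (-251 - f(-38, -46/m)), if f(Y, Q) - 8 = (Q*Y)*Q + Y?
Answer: 2277254/961 ≈ 2369.7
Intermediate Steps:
f(Y, Q) = 8 + Y + Y*Q² (f(Y, Q) = 8 + ((Q*Y)*Q + Y) = 8 + (Y*Q² + Y) = 8 + (Y + Y*Q²) = 8 + Y + Y*Q²)
2507 + (-251 - f(-38, -46/m)) = 2507 + (-251 - (8 - 38 - 38*(-46/(-31))²)) = 2507 + (-251 - (8 - 38 - 38*(-46*(-1/31))²)) = 2507 + (-251 - (8 - 38 - 38*(46/31)²)) = 2507 + (-251 - (8 - 38 - 38*2116/961)) = 2507 + (-251 - (8 - 38 - 80408/961)) = 2507 + (-251 - 1*(-109238/961)) = 2507 + (-251 + 109238/961) = 2507 - 131973/961 = 2277254/961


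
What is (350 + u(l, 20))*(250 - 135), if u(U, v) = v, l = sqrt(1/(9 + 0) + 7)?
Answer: 42550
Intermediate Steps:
l = 8/3 (l = sqrt(1/9 + 7) = sqrt(64/9) = 8/3 ≈ 2.6667)
(350 + u(l, 20))*(250 - 135) = (350 + 20)*(250 - 135) = 370*115 = 42550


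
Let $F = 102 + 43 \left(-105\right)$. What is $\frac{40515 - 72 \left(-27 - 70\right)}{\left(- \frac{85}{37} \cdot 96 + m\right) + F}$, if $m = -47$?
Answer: $- \frac{1757463}{173180} \approx -10.148$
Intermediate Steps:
$F = -4413$ ($F = 102 - 4515 = -4413$)
$\frac{40515 - 72 \left(-27 - 70\right)}{\left(- \frac{85}{37} \cdot 96 + m\right) + F} = \frac{40515 - 72 \left(-27 - 70\right)}{\left(- \frac{85}{37} \cdot 96 - 47\right) - 4413} = \frac{40515 - -6984}{\left(\left(-85\right) \frac{1}{37} \cdot 96 - 47\right) - 4413} = \frac{40515 + 6984}{\left(\left(- \frac{85}{37}\right) 96 - 47\right) - 4413} = \frac{47499}{\left(- \frac{8160}{37} - 47\right) - 4413} = \frac{47499}{- \frac{9899}{37} - 4413} = \frac{47499}{- \frac{173180}{37}} = 47499 \left(- \frac{37}{173180}\right) = - \frac{1757463}{173180}$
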